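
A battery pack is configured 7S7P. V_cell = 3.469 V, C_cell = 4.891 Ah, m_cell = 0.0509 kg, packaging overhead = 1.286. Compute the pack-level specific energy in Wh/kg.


Step 1: V_pack = 7 * 3.469 = 24.283 V
Step 2: C_pack = 7 * 4.891 = 34.237 Ah
Step 3: E_pack = V_pack * C_pack = 24.283 * 34.237 = 831.38 Wh
Step 4: m_pack = 7 * 7 * 0.0509 * 1.286 = 3.2074 kg
Step 5: ED = E_pack / m_pack = 831.38 / 3.2074 = 259.2 Wh/kg

259.2 Wh/kg


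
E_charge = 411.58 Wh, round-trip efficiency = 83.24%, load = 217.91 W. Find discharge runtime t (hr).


Step 1: E_discharge = eta/100 * E_charge = 83.24/100 * 411.58 = 342.6 Wh
Step 2: t = E_discharge / P = 342.6 / 217.91 = 1.572 hr

1.572 hr


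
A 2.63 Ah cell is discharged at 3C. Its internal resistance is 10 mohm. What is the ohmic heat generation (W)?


Convert: R = 10 mohm = 0.01 ohm
Step 1: I = C_rate * capacity = 3 * 2.63 = 7.89 A
Step 2: Q = I^2 * R = 7.89^2 * 0.01 = 62.252 * 0.01 = 0.6225 W

0.6225 W


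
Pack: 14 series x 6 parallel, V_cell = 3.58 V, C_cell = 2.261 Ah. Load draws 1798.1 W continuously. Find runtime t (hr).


Step 1: E_pack = Ns * V_cell * Np * C_cell = 14 * 3.58 * 6 * 2.261 = 679.93 Wh
Step 2: t = E_pack / P = 679.93 / 1798.1 = 0.3781 hr

0.3781 hr


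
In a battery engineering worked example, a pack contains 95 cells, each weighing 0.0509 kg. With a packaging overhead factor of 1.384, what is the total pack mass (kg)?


Cell mass sum = 95 * 0.0509 = 4.8355 kg
With overhead 1.384: m_pack = 4.8355 * 1.384 = 6.692 kg

6.692 kg


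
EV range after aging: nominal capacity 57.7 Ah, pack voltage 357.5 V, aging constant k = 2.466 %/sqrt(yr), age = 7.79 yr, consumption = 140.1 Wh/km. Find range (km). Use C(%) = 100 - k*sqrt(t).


Step 1: capacity retention = 100 - 2.466 * sqrt(7.79) = 100 - 2.466 * 2.7911 = 93.117%
Step 2: C_now = 57.7 * 93.117/100 = 53.729 Ah
Step 3: E_pack = V * C_now = 357.5 * 53.729 = 19208 Wh
Step 4: range = E_pack / consumption = 19208 / 140.1 = 137.1 km

137.1 km


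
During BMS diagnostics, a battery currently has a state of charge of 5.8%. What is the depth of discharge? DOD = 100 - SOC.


Complement of SOC: DOD = 100% - 5.8% = 94.2%

94.2%


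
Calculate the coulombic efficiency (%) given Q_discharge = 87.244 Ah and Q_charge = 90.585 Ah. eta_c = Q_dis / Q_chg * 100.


Coulombic efficiency = 87.244/90.585 * 100% = 96.31%

96.31%


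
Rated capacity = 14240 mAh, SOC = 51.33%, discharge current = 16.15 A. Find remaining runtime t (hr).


Convert: C_total = 14240 mAh = 14.24 Ah
Step 1: remaining = SOC/100 * C_total = 51.33/100 * 14.24 = 7.3094 Ah
Step 2: t = remaining / I = 7.3094 / 16.15 = 0.4526 hr

0.4526 hr


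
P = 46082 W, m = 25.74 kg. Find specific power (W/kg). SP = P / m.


SP = P / m = 46082 / 25.74 = 1790 W/kg

1790 W/kg


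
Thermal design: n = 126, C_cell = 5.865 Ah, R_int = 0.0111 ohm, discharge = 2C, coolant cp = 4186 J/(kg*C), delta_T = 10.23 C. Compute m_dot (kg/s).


Step 1: I = 2 * 5.865 = 11.73 A
Step 2: Q_cell = I^2 * R = 11.73^2 * 0.0111 = 1.5273 W
Step 3: Q_total = 126 * 1.5273 = 192.44 W
Step 4: m_dot = Q_total / (cp * dT) = 192.44 / (4186 * 10.23) = 0.004494 kg/s

0.004494 kg/s


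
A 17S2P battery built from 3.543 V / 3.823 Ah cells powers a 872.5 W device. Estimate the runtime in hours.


Step 1: E_pack = Ns * V_cell * Np * C_cell = 17 * 3.543 * 2 * 3.823 = 460.53 Wh
Step 2: t = E_pack / P = 460.53 / 872.5 = 0.5278 hr

0.5278 hr


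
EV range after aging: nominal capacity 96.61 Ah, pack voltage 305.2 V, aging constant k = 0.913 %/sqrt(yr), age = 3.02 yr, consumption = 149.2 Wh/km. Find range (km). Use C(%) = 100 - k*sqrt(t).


Step 1: capacity retention = 100 - 0.913 * sqrt(3.02) = 100 - 0.913 * 1.7378 = 98.413%
Step 2: C_now = 96.61 * 98.413/100 = 95.077 Ah
Step 3: E_pack = V * C_now = 305.2 * 95.077 = 29018 Wh
Step 4: range = E_pack / consumption = 29018 / 149.2 = 194.5 km

194.5 km


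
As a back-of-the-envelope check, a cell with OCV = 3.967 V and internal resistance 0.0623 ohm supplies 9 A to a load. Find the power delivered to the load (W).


Step 1: V_terminal = OCV - I*R = 3.967 - 9 * 0.0623 = 3.4063 V
Step 2: P_out = V_terminal * I = 3.4063 * 9 = 30.66 W

30.66 W


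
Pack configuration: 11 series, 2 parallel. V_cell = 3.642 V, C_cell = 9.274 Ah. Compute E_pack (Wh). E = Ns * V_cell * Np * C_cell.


V_pack = 11 * 3.642 = 40.062 V
C_pack = 2 * 9.274 = 18.548 Ah
E = V_pack * C_pack = 40.062 * 18.548 = 743.1 Wh

743.1 Wh


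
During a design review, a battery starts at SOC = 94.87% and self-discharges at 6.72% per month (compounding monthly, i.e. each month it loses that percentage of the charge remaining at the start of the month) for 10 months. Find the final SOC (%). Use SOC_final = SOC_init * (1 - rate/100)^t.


decay = (1 - 6.72/100)^10 = 0.49875
SOC_final = 94.87 * 0.49875 = 47.32%

47.32%


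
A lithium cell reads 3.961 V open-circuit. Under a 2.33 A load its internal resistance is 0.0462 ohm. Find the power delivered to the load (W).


Step 1: V_terminal = OCV - I*R = 3.961 - 2.33 * 0.0462 = 3.8534 V
Step 2: P_out = V_terminal * I = 3.8534 * 2.33 = 8.978 W

8.978 W


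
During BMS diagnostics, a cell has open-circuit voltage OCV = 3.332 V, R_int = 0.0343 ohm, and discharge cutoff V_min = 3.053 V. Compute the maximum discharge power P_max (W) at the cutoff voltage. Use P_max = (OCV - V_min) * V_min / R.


dV = OCV - V_min = 0.279 V (so I_max = dV / R)
P_max = dV * V_min / R = 0.279 * 3.053 / 0.0343 = 24.83 W

24.83 W


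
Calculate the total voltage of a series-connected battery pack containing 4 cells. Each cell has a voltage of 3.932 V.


With 4 cells in series at 3.932 V each, V_pack = 15.728 V

15.728 V


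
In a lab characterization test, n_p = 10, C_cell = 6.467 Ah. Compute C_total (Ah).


Parallel capacities add: 10 * 6.467 Ah = 64.67 Ah

64.67 Ah


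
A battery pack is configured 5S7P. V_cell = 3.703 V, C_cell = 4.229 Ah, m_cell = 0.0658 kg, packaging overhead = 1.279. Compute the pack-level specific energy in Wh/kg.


Step 1: V_pack = 5 * 3.703 = 18.515 V
Step 2: C_pack = 7 * 4.229 = 29.603 Ah
Step 3: E_pack = V_pack * C_pack = 18.515 * 29.603 = 548.1 Wh
Step 4: m_pack = 5 * 7 * 0.0658 * 1.279 = 2.9455 kg
Step 5: ED = E_pack / m_pack = 548.1 / 2.9455 = 186.1 Wh/kg

186.1 Wh/kg


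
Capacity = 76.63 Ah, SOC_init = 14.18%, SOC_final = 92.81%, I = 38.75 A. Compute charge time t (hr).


delta_Ah = 76.63 * (92.81 - 14.18) / 100 = 60.254 Ah
t = delta_Ah / I = 60.254 / 38.75 = 1.555 hr

1.555 hr


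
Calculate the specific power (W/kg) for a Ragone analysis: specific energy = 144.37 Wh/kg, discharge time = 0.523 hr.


Specific power = 144.37 Wh/kg / 0.523 hr = 276.0 W/kg

276.0 W/kg


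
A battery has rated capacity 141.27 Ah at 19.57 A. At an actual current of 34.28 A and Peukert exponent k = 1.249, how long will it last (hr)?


t_rated = C / I_rated = 141.27 / 19.57 = 7.2187 hr
(I_rated/I)^k = (0.57089)^1.249 = 0.49652
t = t_rated * (I_rated/I)^k = 7.2187 * 0.49652 = 3.584 hr

3.584 hr


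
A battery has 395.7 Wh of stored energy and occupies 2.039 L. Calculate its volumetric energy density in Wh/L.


Volumetric ED = 395.7 Wh / 2.039 L = 194.1 Wh/L

194.1 Wh/L


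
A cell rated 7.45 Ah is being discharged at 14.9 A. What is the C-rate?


Rearranging: C_rate = 14.9 / 7.45 = 2C

2C


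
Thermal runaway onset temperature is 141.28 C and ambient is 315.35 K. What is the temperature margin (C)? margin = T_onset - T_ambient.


Convert: T_ambient = 315.35 K = 42.2 C
margin = 141.28 - 42.2 = 99.08 C

99.08 C


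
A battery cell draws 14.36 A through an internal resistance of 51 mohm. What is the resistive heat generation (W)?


Convert: R = 51 mohm = 0.051 ohm
Q = I^2 * R = 14.36^2 * 0.051 = 10.52 W

10.52 W


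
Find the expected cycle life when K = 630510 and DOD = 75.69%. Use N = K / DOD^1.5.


Step 1: DOD^1.5 = 75.69^1.5 = 658.5
Step 2: N = 630510 / 658.5 = 957.5 cycles

957.5 cycles


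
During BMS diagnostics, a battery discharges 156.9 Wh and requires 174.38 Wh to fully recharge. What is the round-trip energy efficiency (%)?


eta_e = E_dis / E_chg * 100 = 156.9 / 174.38 * 100 = 89.98%

89.98%


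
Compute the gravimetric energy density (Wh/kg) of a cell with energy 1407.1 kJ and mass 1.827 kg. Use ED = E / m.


Convert: E = 1407.1 kJ = 390.86 Wh
ED = E / m = 390.86 / 1.827 = 213.9 Wh/kg

213.9 Wh/kg


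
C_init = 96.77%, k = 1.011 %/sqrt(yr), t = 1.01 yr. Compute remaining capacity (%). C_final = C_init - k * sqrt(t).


Step 1: sqrt(1.01 yr) = 1.005
Step 2: drop = 1.011 * 1.005 = 1.0161
Step 3: C_final = 96.77 - 1.0161 = 95.75%

95.75%


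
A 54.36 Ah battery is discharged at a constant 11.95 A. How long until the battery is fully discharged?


Runtime = 54.36 Ah / 11.95 A = 4.549 hr

4.549 hr


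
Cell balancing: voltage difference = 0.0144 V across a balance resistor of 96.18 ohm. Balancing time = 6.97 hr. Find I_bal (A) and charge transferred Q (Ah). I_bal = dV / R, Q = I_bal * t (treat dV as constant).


I_bal = dV / R = 0.0144 / 96.18 = 1.4972e-04 A
Q = I_bal * t = 1.4972e-04 * 6.97 = 0.001044 Ah

I=1.4972e-04 A, Q=0.001044 Ah


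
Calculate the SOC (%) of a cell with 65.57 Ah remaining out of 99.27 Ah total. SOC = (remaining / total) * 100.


SOC% = 65.57 / 99.27 * 100 = 66.05%

66.05%


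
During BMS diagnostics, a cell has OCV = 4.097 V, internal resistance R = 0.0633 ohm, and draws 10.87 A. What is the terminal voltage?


V = OCV - I*R = 4.097 - 10.87 * 0.0633 = 3.409 V

3.409 V


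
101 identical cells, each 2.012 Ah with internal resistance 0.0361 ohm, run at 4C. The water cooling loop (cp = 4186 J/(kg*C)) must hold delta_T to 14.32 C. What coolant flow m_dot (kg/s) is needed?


Step 1: I = 4 * 2.012 = 8.048 A
Step 2: Q_cell = I^2 * R = 8.048^2 * 0.0361 = 2.3382 W
Step 3: Q_total = 101 * 2.3382 = 236.16 W
Step 4: m_dot = Q_total / (cp * dT) = 236.16 / (4186 * 14.32) = 0.003940 kg/s

0.003940 kg/s


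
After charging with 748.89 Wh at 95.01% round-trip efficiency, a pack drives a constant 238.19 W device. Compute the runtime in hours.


Step 1: E_discharge = eta/100 * E_charge = 95.01/100 * 748.89 = 711.52 Wh
Step 2: t = E_discharge / P = 711.52 / 238.19 = 2.987 hr

2.987 hr


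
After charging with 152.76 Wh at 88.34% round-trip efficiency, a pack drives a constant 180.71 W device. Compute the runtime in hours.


Step 1: E_discharge = eta/100 * E_charge = 88.34/100 * 152.76 = 134.95 Wh
Step 2: t = E_discharge / P = 134.95 / 180.71 = 0.7468 hr

0.7468 hr


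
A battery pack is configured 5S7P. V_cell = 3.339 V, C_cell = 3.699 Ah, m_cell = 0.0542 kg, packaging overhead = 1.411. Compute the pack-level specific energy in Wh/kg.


Step 1: V_pack = 5 * 3.339 = 16.695 V
Step 2: C_pack = 7 * 3.699 = 25.893 Ah
Step 3: E_pack = V_pack * C_pack = 16.695 * 25.893 = 432.28 Wh
Step 4: m_pack = 5 * 7 * 0.0542 * 1.411 = 2.6767 kg
Step 5: ED = E_pack / m_pack = 432.28 / 2.6767 = 161.5 Wh/kg

161.5 Wh/kg


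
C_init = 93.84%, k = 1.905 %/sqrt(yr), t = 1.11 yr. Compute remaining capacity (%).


sqrt(t) = sqrt(1.11) = 1.0536
C_final = 93.84 - 1.905 * 1.0536 = 91.83%

91.83%


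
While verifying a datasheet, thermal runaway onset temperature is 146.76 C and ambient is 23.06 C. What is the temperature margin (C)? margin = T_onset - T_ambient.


margin = T_onset - T_ambient = 146.76 - 23.06 = 123.7 C

123.7 C


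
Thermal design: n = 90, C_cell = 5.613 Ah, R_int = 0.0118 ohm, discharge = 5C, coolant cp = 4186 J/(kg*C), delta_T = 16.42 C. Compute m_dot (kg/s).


Step 1: I = 5 * 5.613 = 28.065 A
Step 2: Q_cell = I^2 * R = 28.065^2 * 0.0118 = 9.2942 W
Step 3: Q_total = 90 * 9.2942 = 836.48 W
Step 4: m_dot = Q_total / (cp * dT) = 836.48 / (4186 * 16.42) = 0.01217 kg/s

0.01217 kg/s


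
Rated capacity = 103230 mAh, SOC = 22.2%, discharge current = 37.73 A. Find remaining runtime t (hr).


Convert: C_total = 103230 mAh = 103.23 Ah
Step 1: remaining = SOC/100 * C_total = 22.2/100 * 103.23 = 22.917 Ah
Step 2: t = remaining / I = 22.917 / 37.73 = 0.6074 hr

0.6074 hr


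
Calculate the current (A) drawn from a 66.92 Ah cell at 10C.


At 10C: I = 10 * 66.92 Ah = 669.2 A

669.2 A


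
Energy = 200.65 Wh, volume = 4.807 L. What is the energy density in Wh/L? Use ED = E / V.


Volumetric ED = 200.65 Wh / 4.807 L = 41.74 Wh/L

41.74 Wh/L


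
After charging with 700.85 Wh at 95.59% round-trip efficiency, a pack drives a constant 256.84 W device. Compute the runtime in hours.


Step 1: E_discharge = eta/100 * E_charge = 95.59/100 * 700.85 = 669.94 Wh
Step 2: t = E_discharge / P = 669.94 / 256.84 = 2.608 hr

2.608 hr


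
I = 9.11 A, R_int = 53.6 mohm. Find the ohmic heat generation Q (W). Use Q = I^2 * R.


Convert: R = 53.6 mohm = 0.0536 ohm
Q = I^2 * R = 9.11^2 * 0.0536 = 4.448 W

4.448 W


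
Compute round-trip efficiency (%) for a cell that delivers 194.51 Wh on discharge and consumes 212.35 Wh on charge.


eta_e = E_dis / E_chg * 100 = 194.51 / 212.35 * 100 = 91.60%

91.60%


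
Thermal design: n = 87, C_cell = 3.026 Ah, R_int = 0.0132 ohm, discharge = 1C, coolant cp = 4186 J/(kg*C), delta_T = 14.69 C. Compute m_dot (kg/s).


Step 1: I = 1 * 3.026 = 3.026 A
Step 2: Q_cell = I^2 * R = 3.026^2 * 0.0132 = 0.12087 W
Step 3: Q_total = 87 * 0.12087 = 10.516 W
Step 4: m_dot = Q_total / (cp * dT) = 10.516 / (4186 * 14.69) = 1.710e-04 kg/s

1.710e-04 kg/s


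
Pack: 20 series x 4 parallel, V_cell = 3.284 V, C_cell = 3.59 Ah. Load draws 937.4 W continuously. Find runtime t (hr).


Step 1: E_pack = Ns * V_cell * Np * C_cell = 20 * 3.284 * 4 * 3.59 = 943.16 Wh
Step 2: t = E_pack / P = 943.16 / 937.4 = 1.006 hr

1.006 hr


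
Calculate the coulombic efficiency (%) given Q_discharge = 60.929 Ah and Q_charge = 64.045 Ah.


Coulombic efficiency = 60.929/64.045 * 100% = 95.13%

95.13%


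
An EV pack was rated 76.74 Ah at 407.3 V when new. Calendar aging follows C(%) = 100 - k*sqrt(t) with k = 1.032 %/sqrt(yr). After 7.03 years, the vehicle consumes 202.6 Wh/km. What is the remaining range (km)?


Step 1: capacity retention = 100 - 1.032 * sqrt(7.03) = 100 - 1.032 * 2.6514 = 97.264%
Step 2: C_now = 76.74 * 97.264/100 = 74.64 Ah
Step 3: E_pack = V * C_now = 407.3 * 74.64 = 30401 Wh
Step 4: range = E_pack / consumption = 30401 / 202.6 = 150.1 km

150.1 km


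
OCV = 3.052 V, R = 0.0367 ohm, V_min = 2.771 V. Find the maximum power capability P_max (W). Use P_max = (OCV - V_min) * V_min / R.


P_max = (OCV - V_min) * V_min / R = (3.052 - 2.771) * 2.771 / 0.0367 = 0.281 * 2.771 / 0.0367 = 21.22 W

21.22 W


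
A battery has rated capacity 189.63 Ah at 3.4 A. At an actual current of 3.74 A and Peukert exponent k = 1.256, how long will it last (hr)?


t_rated = C / I_rated = 189.63 / 3.4 = 55.774 hr
(I_rated/I)^k = (0.90909)^1.256 = 0.88718
t = t_rated * (I_rated/I)^k = 55.774 * 0.88718 = 49.48 hr

49.48 hr


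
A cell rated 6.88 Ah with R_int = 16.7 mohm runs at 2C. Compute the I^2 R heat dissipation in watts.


Convert: R = 16.7 mohm = 0.0167 ohm
Step 1: I = C_rate * capacity = 2 * 6.88 = 13.76 A
Step 2: Q = I^2 * R = 13.76^2 * 0.0167 = 189.34 * 0.0167 = 3.162 W

3.162 W


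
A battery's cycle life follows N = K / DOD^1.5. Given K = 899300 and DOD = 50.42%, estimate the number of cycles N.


DOD^1.5 = 358.02
N = K / DOD^1.5 = 899300 / 358.02 = 2512

2512 cycles


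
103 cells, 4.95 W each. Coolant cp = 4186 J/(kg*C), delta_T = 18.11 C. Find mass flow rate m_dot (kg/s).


Q_total = 103 * 4.95 = 509.85 W
m_dot = Q_total / (cp * dT) = 509.85 / (4186 * 18.11) = 0.006726 kg/s

0.006726 kg/s


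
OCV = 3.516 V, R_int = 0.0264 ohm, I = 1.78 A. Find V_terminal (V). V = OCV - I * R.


IR drop = 1.78 * 0.0264 = 0.046992 V
V = 3.516 - 0.046992 = 3.469 V

3.469 V


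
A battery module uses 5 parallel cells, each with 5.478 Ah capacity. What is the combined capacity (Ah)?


C_total = 5 * 5.478 = 27.39 Ah

27.39 Ah


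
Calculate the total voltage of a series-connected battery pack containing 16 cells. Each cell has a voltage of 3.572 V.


V_pack = n * V_cell = 16 * 3.572 = 57.152 V

57.152 V


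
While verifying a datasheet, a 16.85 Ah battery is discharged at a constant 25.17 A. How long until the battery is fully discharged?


Runtime = 16.85 Ah / 25.17 A = 0.6694 hr

0.6694 hr


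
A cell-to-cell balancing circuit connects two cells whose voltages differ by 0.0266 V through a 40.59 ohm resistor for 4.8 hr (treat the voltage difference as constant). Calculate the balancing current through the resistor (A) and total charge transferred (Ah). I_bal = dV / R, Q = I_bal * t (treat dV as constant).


First, Ohm's law: I_bal = 0.0266 V / 40.59 ohm = 6.5533e-04 A
Then Q = I * t = 6.5533e-04 A * 4.8 hr = 0.003146 Ah

I=6.5533e-04 A, Q=0.003146 Ah


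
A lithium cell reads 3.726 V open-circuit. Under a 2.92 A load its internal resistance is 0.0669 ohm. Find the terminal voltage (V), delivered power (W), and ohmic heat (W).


Step 1: V_terminal = OCV - I*R = 3.726 - 2.92 * 0.0669 = 3.5307 V
Step 2: P_out = V_terminal * I = 3.5307 * 2.92 = 10.31 W
Step 3: Q = I^2 * R = 2.92^2 * 0.0669 = 0.5704 W

V=3.5307 V, P=10.31 W, Q=0.5704 W


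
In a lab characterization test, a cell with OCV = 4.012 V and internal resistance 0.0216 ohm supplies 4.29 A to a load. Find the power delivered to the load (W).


Step 1: V_terminal = OCV - I*R = 4.012 - 4.29 * 0.0216 = 3.9193 V
Step 2: P_out = V_terminal * I = 3.9193 * 4.29 = 16.81 W

16.81 W


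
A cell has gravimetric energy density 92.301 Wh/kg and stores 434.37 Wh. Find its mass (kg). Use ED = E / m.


m = E / ED = 434.37 / 92.301 = 4.706 kg

4.706 kg


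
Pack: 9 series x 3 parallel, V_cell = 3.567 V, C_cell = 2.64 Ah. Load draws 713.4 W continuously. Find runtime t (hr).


Step 1: E_pack = Ns * V_cell * Np * C_cell = 9 * 3.567 * 3 * 2.64 = 254.26 Wh
Step 2: t = E_pack / P = 254.26 / 713.4 = 0.3564 hr

0.3564 hr


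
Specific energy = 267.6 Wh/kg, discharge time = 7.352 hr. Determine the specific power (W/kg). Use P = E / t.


P_specific = E / t = 267.6 / 7.352 = 36.40 W/kg

36.40 W/kg


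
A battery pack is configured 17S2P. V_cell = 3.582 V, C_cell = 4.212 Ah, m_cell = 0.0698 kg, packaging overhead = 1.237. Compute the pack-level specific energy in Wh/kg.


Step 1: V_pack = 17 * 3.582 = 60.894 V
Step 2: C_pack = 2 * 4.212 = 8.424 Ah
Step 3: E_pack = V_pack * C_pack = 60.894 * 8.424 = 512.97 Wh
Step 4: m_pack = 17 * 2 * 0.0698 * 1.237 = 2.9356 kg
Step 5: ED = E_pack / m_pack = 512.97 / 2.9356 = 174.7 Wh/kg

174.7 Wh/kg


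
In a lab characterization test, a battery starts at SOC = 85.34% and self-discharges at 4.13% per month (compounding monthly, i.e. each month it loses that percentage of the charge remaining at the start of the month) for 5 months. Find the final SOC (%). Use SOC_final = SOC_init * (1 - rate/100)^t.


decay = (1 - 4.13/100)^5 = 0.80987
SOC_final = 85.34 * 0.80987 = 69.11%

69.11%


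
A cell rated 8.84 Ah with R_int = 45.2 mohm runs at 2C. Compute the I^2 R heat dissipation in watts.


Convert: R = 45.2 mohm = 0.0452 ohm
Step 1: I = C_rate * capacity = 2 * 8.84 = 17.68 A
Step 2: Q = I^2 * R = 17.68^2 * 0.0452 = 312.58 * 0.0452 = 14.13 W

14.13 W


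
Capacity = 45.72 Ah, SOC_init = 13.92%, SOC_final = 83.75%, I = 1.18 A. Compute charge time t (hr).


Step 1: dSOC = 83.75% - 13.92% = 69.83%
Step 2: delta_Ah = 45.72 * 69.83 / 100 = 31.926 Ah
Step 3: t = 31.926 / 1.18 = 27.06 hr

27.06 hr


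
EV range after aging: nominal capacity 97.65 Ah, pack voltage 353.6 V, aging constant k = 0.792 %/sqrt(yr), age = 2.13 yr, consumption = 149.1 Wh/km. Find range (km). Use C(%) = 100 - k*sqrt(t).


Step 1: capacity retention = 100 - 0.792 * sqrt(2.13) = 100 - 0.792 * 1.4595 = 98.844%
Step 2: C_now = 97.65 * 98.844/100 = 96.521 Ah
Step 3: E_pack = V * C_now = 353.6 * 96.521 = 34130 Wh
Step 4: range = E_pack / consumption = 34130 / 149.1 = 228.9 km

228.9 km


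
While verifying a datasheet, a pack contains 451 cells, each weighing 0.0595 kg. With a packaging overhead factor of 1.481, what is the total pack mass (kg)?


m_pack = n * m_cell * overhead = 451 * 0.0595 * 1.481 = 39.74 kg

39.74 kg


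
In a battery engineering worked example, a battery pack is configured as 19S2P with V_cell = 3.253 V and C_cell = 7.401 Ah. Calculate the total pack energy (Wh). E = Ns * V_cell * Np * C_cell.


V_pack = 19 * 3.253 = 61.807 V
C_pack = 2 * 7.401 = 14.802 Ah
E = V_pack * C_pack = 61.807 * 14.802 = 914.9 Wh

914.9 Wh


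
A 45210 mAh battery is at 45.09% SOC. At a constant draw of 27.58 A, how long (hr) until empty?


Convert: C_total = 45210 mAh = 45.21 Ah
Step 1: remaining = SOC/100 * C_total = 45.09/100 * 45.21 = 20.385 Ah
Step 2: t = remaining / I = 20.385 / 27.58 = 0.7391 hr

0.7391 hr


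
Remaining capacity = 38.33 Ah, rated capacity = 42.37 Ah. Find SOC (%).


SOC% = 38.33 / 42.37 * 100 = 90.46%

90.46%


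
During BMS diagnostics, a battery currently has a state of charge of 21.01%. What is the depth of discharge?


Complement of SOC: DOD = 100% - 21.01% = 78.99%

78.99%


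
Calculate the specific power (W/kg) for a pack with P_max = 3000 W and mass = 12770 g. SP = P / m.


Convert: m = 12770 g = 12.77 kg
SP = P / m = 3000 / 12.77 = 234.9 W/kg

234.9 W/kg


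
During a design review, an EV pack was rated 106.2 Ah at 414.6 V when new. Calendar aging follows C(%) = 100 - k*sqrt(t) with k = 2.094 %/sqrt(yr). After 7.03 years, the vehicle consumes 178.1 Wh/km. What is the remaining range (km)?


Step 1: capacity retention = 100 - 2.094 * sqrt(7.03) = 100 - 2.094 * 2.6514 = 94.448%
Step 2: C_now = 106.2 * 94.448/100 = 100.3 Ah
Step 3: E_pack = V * C_now = 414.6 * 100.3 = 41584 Wh
Step 4: range = E_pack / consumption = 41584 / 178.1 = 233.5 km

233.5 km


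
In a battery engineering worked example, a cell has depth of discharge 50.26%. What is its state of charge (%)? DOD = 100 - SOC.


SOC = 100 - DOD = 100 - 50.26 = 49.74%

49.74%


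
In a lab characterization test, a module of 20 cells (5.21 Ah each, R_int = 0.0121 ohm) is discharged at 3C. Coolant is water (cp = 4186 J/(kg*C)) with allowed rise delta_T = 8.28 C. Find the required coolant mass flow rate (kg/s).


Step 1: I = 3 * 5.21 = 15.63 A
Step 2: Q_cell = I^2 * R = 15.63^2 * 0.0121 = 2.956 W
Step 3: Q_total = 20 * 2.956 = 59.12 W
Step 4: m_dot = Q_total / (cp * dT) = 59.12 / (4186 * 8.28) = 0.001706 kg/s

0.001706 kg/s


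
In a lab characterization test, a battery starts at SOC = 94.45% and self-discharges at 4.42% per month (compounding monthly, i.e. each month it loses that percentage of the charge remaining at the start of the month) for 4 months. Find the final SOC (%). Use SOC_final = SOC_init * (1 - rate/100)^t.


decay = (1 - 4.42/100)^4 = 0.83458
SOC_final = 94.45 * 0.83458 = 78.83%

78.83%


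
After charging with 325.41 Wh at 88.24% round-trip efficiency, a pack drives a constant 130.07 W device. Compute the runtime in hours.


Step 1: E_discharge = eta/100 * E_charge = 88.24/100 * 325.41 = 287.14 Wh
Step 2: t = E_discharge / P = 287.14 / 130.07 = 2.208 hr

2.208 hr


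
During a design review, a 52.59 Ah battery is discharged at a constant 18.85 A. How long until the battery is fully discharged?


t = capacity / current = 52.59 / 18.85 = 2.790 hr

2.790 hr


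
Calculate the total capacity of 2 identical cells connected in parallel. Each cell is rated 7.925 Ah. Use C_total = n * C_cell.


Parallel capacities add: 2 * 7.925 Ah = 15.85 Ah

15.85 Ah


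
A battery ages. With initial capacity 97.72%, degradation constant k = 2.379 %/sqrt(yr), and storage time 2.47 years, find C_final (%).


Step 1: sqrt(2.47 yr) = 1.5716
Step 2: drop = 2.379 * 1.5716 = 3.7388
Step 3: C_final = 97.72 - 3.7388 = 93.98%

93.98%


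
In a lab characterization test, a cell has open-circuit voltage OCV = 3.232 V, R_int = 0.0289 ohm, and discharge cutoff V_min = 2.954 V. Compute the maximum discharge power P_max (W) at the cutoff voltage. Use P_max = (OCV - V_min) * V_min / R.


P_max = (OCV - V_min) * V_min / R = (3.232 - 2.954) * 2.954 / 0.0289 = 0.278 * 2.954 / 0.0289 = 28.42 W

28.42 W


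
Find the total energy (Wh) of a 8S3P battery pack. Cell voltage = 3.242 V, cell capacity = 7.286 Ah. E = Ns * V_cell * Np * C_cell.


E = Ns * Vcell * Np * Ccell = 8 * 3.242 * 3 * 7.286 = 566.9 Wh

566.9 Wh


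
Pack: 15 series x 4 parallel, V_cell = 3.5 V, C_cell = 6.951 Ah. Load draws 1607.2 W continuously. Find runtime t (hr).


Step 1: E_pack = Ns * V_cell * Np * C_cell = 15 * 3.5 * 4 * 6.951 = 1459.7 Wh
Step 2: t = E_pack / P = 1459.7 / 1607.2 = 0.9082 hr

0.9082 hr


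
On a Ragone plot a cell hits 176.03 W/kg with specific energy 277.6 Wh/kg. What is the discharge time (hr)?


t = E / P = 277.6 / 176.03 = 1.577 hr

1.577 hr


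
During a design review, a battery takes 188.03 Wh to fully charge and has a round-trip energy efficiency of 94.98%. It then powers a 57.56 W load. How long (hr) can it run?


Step 1: E_discharge = eta/100 * E_charge = 94.98/100 * 188.03 = 178.59 Wh
Step 2: t = E_discharge / P = 178.59 / 57.56 = 3.103 hr

3.103 hr


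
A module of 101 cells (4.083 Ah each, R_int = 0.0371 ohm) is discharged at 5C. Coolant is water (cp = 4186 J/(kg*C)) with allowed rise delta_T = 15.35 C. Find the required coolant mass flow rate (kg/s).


Step 1: I = 5 * 4.083 = 20.415 A
Step 2: Q_cell = I^2 * R = 20.415^2 * 0.0371 = 15.462 W
Step 3: Q_total = 101 * 15.462 = 1561.7 W
Step 4: m_dot = Q_total / (cp * dT) = 1561.7 / (4186 * 15.35) = 0.02430 kg/s

0.02430 kg/s


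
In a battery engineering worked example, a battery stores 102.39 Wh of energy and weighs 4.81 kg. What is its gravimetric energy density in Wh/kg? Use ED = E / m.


ED = E / m = 102.39 / 4.81 = 21.29 Wh/kg

21.29 Wh/kg


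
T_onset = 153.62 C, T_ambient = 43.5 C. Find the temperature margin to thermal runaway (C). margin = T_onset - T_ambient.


margin = T_onset - T_ambient = 153.62 - 43.5 = 110.12 C

110.12 C


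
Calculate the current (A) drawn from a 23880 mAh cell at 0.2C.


Convert: capacity = 23880 mAh = 23.88 Ah
At 0.2C: I = 0.2 * 23.88 Ah = 4.776 A

4.776 A


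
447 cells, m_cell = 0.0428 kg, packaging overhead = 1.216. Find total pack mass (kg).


m_pack = n * m_cell * overhead = 447 * 0.0428 * 1.216 = 23.26 kg

23.26 kg


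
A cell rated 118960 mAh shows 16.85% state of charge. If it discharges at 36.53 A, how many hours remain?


Convert: C_total = 118960 mAh = 118.96 Ah
Step 1: remaining = SOC/100 * C_total = 16.85/100 * 118.96 = 20.045 Ah
Step 2: t = remaining / I = 20.045 / 36.53 = 0.5487 hr

0.5487 hr


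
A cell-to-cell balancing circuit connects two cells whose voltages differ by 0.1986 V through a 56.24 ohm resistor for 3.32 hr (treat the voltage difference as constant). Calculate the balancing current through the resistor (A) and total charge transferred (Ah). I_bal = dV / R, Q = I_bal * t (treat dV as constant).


First, Ohm's law: I_bal = 0.1986 V / 56.24 ohm = 0.0035313 A
Then Q = I * t = 0.0035313 A * 3.32 hr = 0.01172 Ah

I=0.0035313 A, Q=0.01172 Ah


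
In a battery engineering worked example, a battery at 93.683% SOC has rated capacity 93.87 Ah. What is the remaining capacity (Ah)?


remaining = SOC / 100 * total = 93.683 / 100 * 93.87 = 87.94 Ah

87.94 Ah


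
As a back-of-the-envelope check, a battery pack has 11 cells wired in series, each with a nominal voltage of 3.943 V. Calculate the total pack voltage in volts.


Series voltages add: 11 * 3.943 V = 43.373 V

43.373 V


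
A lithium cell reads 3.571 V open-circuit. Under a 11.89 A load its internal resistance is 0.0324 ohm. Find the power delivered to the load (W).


Step 1: V_terminal = OCV - I*R = 3.571 - 11.89 * 0.0324 = 3.1858 V
Step 2: P_out = V_terminal * I = 3.1858 * 11.89 = 37.88 W

37.88 W


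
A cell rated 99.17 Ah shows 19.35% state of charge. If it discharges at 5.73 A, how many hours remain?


Step 1: remaining = SOC/100 * C_total = 19.35/100 * 99.17 = 19.189 Ah
Step 2: t = remaining / I = 19.189 / 5.73 = 3.349 hr

3.349 hr


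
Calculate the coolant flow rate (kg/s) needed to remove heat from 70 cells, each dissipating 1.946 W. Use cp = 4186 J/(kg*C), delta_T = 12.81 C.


Q_total = 70 * 1.946 = 136.22 W
m_dot = Q_total / (cp * dT) = 136.22 / (4186 * 12.81) = 0.002540 kg/s

0.002540 kg/s


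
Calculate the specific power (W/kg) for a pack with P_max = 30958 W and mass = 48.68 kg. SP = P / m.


Specific power = 30958 W / 48.68 kg = 635.9 W/kg

635.9 W/kg


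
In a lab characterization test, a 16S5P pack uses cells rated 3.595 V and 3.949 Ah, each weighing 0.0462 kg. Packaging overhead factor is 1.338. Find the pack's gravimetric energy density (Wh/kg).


Step 1: V_pack = 16 * 3.595 = 57.52 V
Step 2: C_pack = 5 * 3.949 = 19.745 Ah
Step 3: E_pack = V_pack * C_pack = 57.52 * 19.745 = 1135.7 Wh
Step 4: m_pack = 16 * 5 * 0.0462 * 1.338 = 4.9452 kg
Step 5: ED = E_pack / m_pack = 1135.7 / 4.9452 = 229.7 Wh/kg

229.7 Wh/kg


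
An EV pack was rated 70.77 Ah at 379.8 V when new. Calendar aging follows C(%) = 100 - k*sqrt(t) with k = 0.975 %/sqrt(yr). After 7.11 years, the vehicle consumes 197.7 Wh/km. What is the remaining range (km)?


Step 1: capacity retention = 100 - 0.975 * sqrt(7.11) = 100 - 0.975 * 2.6665 = 97.4%
Step 2: C_now = 70.77 * 97.4/100 = 68.93 Ah
Step 3: E_pack = V * C_now = 379.8 * 68.93 = 26180 Wh
Step 4: range = E_pack / consumption = 26180 / 197.7 = 132.4 km

132.4 km


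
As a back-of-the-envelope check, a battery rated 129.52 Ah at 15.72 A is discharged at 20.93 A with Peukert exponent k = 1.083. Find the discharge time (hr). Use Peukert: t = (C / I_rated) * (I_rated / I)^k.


Step 1: t_rated = C / I_rated = 129.52 / 15.72 = 8.2392 hr
Step 2: ratio = 15.72 / 20.93 = 0.75108
Step 3: ratio^k = 0.75108^1.083 = 0.73345
Step 4: t = t_rated * ratio^k = 8.2392 * 0.73345 = 6.043 hr

6.043 hr


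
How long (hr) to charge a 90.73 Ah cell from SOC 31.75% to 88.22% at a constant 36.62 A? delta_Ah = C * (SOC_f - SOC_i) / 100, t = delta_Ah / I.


delta_Ah = 90.73 * (88.22 - 31.75) / 100 = 51.235 Ah
t = delta_Ah / I = 51.235 / 36.62 = 1.399 hr

1.399 hr


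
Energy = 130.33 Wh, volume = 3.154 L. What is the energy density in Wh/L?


Volumetric ED = 130.33 Wh / 3.154 L = 41.32 Wh/L

41.32 Wh/L


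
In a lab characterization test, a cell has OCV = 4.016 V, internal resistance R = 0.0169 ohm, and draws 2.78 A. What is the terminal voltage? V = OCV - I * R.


V = OCV - I*R = 4.016 - 2.78 * 0.0169 = 3.969 V

3.969 V


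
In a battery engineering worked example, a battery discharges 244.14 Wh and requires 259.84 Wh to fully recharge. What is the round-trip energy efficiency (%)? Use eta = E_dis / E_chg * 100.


eta_e = E_dis / E_chg * 100 = 244.14 / 259.84 * 100 = 93.96%

93.96%


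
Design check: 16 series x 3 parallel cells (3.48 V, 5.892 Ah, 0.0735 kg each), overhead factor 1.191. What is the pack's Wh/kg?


Step 1: V_pack = 16 * 3.48 = 55.68 V
Step 2: C_pack = 3 * 5.892 = 17.676 Ah
Step 3: E_pack = V_pack * C_pack = 55.68 * 17.676 = 984.2 Wh
Step 4: m_pack = 16 * 3 * 0.0735 * 1.191 = 4.2018 kg
Step 5: ED = E_pack / m_pack = 984.2 / 4.2018 = 234.2 Wh/kg

234.2 Wh/kg


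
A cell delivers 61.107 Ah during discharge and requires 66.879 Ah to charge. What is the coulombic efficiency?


Coulombic efficiency = 61.107/66.879 * 100% = 91.37%

91.37%


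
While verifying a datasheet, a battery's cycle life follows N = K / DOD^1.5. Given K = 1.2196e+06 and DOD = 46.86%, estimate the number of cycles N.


Step 1: DOD^1.5 = 46.86^1.5 = 320.78
Step 2: N = 1.2196e+06 / 320.78 = 3802 cycles

3802 cycles


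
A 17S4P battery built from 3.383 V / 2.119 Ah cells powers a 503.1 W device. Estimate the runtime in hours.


Step 1: E_pack = Ns * V_cell * Np * C_cell = 17 * 3.383 * 4 * 2.119 = 487.46 Wh
Step 2: t = E_pack / P = 487.46 / 503.1 = 0.9689 hr

0.9689 hr


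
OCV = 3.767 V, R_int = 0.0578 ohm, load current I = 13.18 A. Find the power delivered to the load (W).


Step 1: V_terminal = OCV - I*R = 3.767 - 13.18 * 0.0578 = 3.0052 V
Step 2: P_out = V_terminal * I = 3.0052 * 13.18 = 39.61 W

39.61 W


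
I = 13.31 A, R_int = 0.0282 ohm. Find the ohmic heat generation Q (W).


Q = I^2 * R = 13.31^2 * 0.0282 = 4.996 W

4.996 W


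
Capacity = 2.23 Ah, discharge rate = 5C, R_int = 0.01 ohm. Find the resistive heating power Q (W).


Step 1: I = C_rate * capacity = 5 * 2.23 = 11.15 A
Step 2: Q = I^2 * R = 11.15^2 * 0.01 = 124.32 * 0.01 = 1.243 W

1.243 W


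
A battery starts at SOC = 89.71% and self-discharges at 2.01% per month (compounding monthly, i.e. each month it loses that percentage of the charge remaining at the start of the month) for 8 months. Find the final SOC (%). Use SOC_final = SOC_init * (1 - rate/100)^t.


Monthly retention factor = 1 - 2.01/100 = 0.9799
Over 8 months: factor^8 = 0.85007
SOC_final = 89.71 * 0.85007 = 76.26%

76.26%


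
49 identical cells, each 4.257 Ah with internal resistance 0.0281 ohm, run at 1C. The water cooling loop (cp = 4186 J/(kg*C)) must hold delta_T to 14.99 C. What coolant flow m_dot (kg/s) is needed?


Step 1: I = 1 * 4.257 = 4.257 A
Step 2: Q_cell = I^2 * R = 4.257^2 * 0.0281 = 0.50923 W
Step 3: Q_total = 49 * 0.50923 = 24.952 W
Step 4: m_dot = Q_total / (cp * dT) = 24.952 / (4186 * 14.99) = 3.977e-04 kg/s

3.977e-04 kg/s


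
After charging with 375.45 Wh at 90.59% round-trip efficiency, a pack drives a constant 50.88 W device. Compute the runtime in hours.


Step 1: E_discharge = eta/100 * E_charge = 90.59/100 * 375.45 = 340.12 Wh
Step 2: t = E_discharge / P = 340.12 / 50.88 = 6.685 hr

6.685 hr


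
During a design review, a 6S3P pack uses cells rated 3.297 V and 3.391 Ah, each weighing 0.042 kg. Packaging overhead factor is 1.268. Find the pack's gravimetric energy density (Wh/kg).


Step 1: V_pack = 6 * 3.297 = 19.782 V
Step 2: C_pack = 3 * 3.391 = 10.173 Ah
Step 3: E_pack = V_pack * C_pack = 19.782 * 10.173 = 201.24 Wh
Step 4: m_pack = 6 * 3 * 0.042 * 1.268 = 0.95861 kg
Step 5: ED = E_pack / m_pack = 201.24 / 0.95861 = 209.9 Wh/kg

209.9 Wh/kg


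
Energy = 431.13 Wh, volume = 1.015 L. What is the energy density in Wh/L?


ED = E / V = 431.13 / 1.015 = 424.8 Wh/L

424.8 Wh/L


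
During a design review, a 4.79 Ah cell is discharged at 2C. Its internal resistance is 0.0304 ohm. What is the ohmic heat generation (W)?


Step 1: I = C_rate * capacity = 2 * 4.79 = 9.58 A
Step 2: Q = I^2 * R = 9.58^2 * 0.0304 = 91.776 * 0.0304 = 2.790 W

2.790 W


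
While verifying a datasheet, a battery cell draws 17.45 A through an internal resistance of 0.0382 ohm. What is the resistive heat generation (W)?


I^2 = 304.5
Q = 304.5 * 0.0382 = 11.63 W

11.63 W


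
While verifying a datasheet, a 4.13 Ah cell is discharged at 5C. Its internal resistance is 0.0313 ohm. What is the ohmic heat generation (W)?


Step 1: I = C_rate * capacity = 5 * 4.13 = 20.65 A
Step 2: Q = I^2 * R = 20.65^2 * 0.0313 = 426.42 * 0.0313 = 13.35 W

13.35 W


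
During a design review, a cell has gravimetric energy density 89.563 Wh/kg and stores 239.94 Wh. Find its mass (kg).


m = E / ED = 239.94 / 89.563 = 2.679 kg

2.679 kg


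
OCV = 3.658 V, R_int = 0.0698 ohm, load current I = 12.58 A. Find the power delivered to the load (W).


Step 1: V_terminal = OCV - I*R = 3.658 - 12.58 * 0.0698 = 2.7799 V
Step 2: P_out = V_terminal * I = 2.7799 * 12.58 = 34.97 W

34.97 W


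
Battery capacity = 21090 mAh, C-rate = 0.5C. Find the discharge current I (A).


Convert: capacity = 21090 mAh = 21.09 Ah
I = C_rate * capacity = 0.5 * 21.09 = 10.545 A

10.545 A


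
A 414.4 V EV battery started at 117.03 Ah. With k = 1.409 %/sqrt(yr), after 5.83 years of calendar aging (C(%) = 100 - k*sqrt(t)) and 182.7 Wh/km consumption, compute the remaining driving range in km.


Step 1: capacity retention = 100 - 1.409 * sqrt(5.83) = 100 - 1.409 * 2.4145 = 96.598%
Step 2: C_now = 117.03 * 96.598/100 = 113.05 Ah
Step 3: E_pack = V * C_now = 414.4 * 113.05 = 46848 Wh
Step 4: range = E_pack / consumption = 46848 / 182.7 = 256.4 km

256.4 km


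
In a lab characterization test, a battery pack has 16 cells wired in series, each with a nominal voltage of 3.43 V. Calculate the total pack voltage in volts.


Series voltages add: 16 * 3.43 V = 54.88 V

54.88 V


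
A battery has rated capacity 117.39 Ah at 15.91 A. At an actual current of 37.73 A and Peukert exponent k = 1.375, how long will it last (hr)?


t_rated = C / I_rated = 117.39 / 15.91 = 7.3784 hr
(I_rated/I)^k = (0.42168)^1.375 = 0.30504
t = t_rated * (I_rated/I)^k = 7.3784 * 0.30504 = 2.251 hr

2.251 hr


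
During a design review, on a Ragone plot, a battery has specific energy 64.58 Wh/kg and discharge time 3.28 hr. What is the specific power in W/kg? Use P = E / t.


Specific power = 64.58 Wh/kg / 3.28 hr = 19.69 W/kg

19.69 W/kg


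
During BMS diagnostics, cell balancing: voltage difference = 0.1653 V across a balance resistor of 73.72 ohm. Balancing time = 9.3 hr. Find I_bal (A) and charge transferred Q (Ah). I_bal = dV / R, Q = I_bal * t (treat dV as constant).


I_bal = dV / R = 0.1653 / 73.72 = 0.0022423 A
Q = I_bal * t = 0.0022423 * 9.3 = 0.02085 Ah

I=0.0022423 A, Q=0.02085 Ah


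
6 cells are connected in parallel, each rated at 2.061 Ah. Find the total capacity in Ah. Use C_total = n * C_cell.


Parallel capacities add: 6 * 2.061 Ah = 12.366 Ah

12.366 Ah


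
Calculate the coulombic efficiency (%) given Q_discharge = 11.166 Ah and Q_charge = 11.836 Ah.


Coulombic efficiency = 11.166/11.836 * 100% = 94.34%

94.34%


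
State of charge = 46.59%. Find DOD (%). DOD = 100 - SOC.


DOD = 100 - SOC = 100 - 46.59 = 53.41%

53.41%


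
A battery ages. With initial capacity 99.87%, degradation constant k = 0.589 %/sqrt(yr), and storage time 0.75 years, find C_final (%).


sqrt(t) = sqrt(0.75) = 0.86603
C_final = 99.87 - 0.589 * 0.86603 = 99.36%

99.36%


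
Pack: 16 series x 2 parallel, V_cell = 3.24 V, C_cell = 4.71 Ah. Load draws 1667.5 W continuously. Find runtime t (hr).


Step 1: E_pack = Ns * V_cell * Np * C_cell = 16 * 3.24 * 2 * 4.71 = 488.33 Wh
Step 2: t = E_pack / P = 488.33 / 1667.5 = 0.2929 hr

0.2929 hr


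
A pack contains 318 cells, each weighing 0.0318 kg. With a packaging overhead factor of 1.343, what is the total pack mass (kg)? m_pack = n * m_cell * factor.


m_pack = n * m_cell * overhead = 318 * 0.0318 * 1.343 = 13.58 kg

13.58 kg


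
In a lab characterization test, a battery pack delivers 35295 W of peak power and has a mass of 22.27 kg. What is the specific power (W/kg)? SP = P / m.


SP = P / m = 35295 / 22.27 = 1585 W/kg

1585 W/kg


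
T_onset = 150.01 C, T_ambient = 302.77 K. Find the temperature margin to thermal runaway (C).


Convert: T_ambient = 302.77 K = 29.62 C
margin = 150.01 - 29.62 = 120.39 C

120.39 C


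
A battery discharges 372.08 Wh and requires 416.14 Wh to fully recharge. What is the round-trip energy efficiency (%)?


eta_e = E_dis / E_chg * 100 = 372.08 / 416.14 * 100 = 89.41%

89.41%


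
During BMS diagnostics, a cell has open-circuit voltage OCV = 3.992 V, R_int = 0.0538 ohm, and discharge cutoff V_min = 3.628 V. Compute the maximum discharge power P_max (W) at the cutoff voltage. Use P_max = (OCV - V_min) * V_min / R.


dV = OCV - V_min = 0.364 V (so I_max = dV / R)
P_max = dV * V_min / R = 0.364 * 3.628 / 0.0538 = 24.55 W

24.55 W


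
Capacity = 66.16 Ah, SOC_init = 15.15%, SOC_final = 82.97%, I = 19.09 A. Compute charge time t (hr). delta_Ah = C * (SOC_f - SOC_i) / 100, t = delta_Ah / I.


Step 1: dSOC = 82.97% - 15.15% = 67.82%
Step 2: delta_Ah = 66.16 * 67.82 / 100 = 44.87 Ah
Step 3: t = 44.87 / 19.09 = 2.350 hr

2.350 hr
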